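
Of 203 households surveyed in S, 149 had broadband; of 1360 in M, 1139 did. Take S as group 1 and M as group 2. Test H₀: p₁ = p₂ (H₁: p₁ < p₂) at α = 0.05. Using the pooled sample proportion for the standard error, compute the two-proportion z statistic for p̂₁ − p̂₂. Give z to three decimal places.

p̂₁ = 149/203 ≈ 0.73399, p̂₂ = 1139/1360 ≈ 0.83750.
Pooled p̂ = (149+1139)/(203+1360) = 1288/1563 = 0.82406.
SE = √(p̂(1−p̂)(1/n₁+1/n₂)) = √(0.82406·0.17594·0.0056614) = √(0.000820833) = 0.02865.
z = (0.73399 − 0.83750)/0.02865 = -0.10351/0.02865 = -3.613.
p-value = P(Z < -3.613) ≈ 0.0002; since p < α = 0.05, reject H₀.

z = -3.613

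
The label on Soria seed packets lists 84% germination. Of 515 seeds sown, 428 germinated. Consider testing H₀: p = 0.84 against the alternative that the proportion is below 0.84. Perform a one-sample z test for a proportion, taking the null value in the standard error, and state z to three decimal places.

z = -0.553

p̂ = 428/515 ≈ 0.83107.
Standard error under H₀: √(0.84×0.16/515) = 0.01615.
z = (0.83107 − 0.84)/0.01615 = -0.00893/0.01615 = -0.553.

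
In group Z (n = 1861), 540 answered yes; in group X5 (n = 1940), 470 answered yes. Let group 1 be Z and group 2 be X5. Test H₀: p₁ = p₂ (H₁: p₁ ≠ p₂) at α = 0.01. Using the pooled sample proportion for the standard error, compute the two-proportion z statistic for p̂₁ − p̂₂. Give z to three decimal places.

z = 3.342

p̂₁ = 540/1861 ≈ 0.290167, p̂₂ = 470/1940 ≈ 0.242268.
Pooled p̂ = (540+470)/(1861+1940) = 1010/3801 = 0.265720.
SE = √(p̂(1−p̂)(1/n₁+1/n₂)) = √(0.265720·0.734280·0.00105281) = √(0.000205416) = 0.014332.
z = (0.290167 − 0.242268)/0.014332 = 0.047899/0.014332 = 3.342.
Two-sided p-value ≈ 2·Φ(−3.342) = 0.0008; since p < α = 0.01, reject H₀.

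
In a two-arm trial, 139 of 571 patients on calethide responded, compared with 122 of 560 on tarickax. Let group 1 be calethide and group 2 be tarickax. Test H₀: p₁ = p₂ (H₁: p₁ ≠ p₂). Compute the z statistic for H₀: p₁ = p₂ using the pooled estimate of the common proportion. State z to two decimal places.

p̂₁ = 139/571 = 0.2434, p̂₂ = 122/560 = 0.2179.
Pooled p̂ = (139+122)/(571+560) = 261/1131 = 0.2308.
SE = √(p̂(1−p̂)(1/n₁+1/n₂)) = √(0.2308·0.7692·0.00353703) = √(0.000627875) = 0.0251.
z = (0.2434 − 0.2179)/0.0251 = 0.0255/0.0251 = 1.02.

z = 1.02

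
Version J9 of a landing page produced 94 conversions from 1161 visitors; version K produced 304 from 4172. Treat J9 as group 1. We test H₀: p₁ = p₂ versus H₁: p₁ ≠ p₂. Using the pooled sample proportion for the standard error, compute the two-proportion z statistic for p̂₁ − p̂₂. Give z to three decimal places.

z = 0.929

p̂₁ = 94/1161 = 0.080965, p̂₂ = 304/4172 = 0.072867.
Pooled p̂ = (94+304)/(1161+4172) = 398/5333 = 0.074630.
SE = √(p̂(1−p̂)(1/n₁+1/n₂)) = √(0.074630·0.925370·0.00110102) = √(7.60365e-05) = 0.008720.
z = (0.080965 − 0.072867)/0.008720 = 0.008098/0.008720 = 0.929.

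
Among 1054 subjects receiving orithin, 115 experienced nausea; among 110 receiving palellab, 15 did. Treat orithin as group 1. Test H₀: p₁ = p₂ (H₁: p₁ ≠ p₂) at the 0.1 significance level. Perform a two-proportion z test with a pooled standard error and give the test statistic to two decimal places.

p̂₁ = 115/1054 = 0.1091, p̂₂ = 15/110 = 0.1364.
Pooled p̂ = (115+15)/(1054+110) = 130/1164 = 0.1117.
SE = √(p̂(1−p̂)(1/n₁+1/n₂)) = √(0.1117·0.8883·0.0100397) = √(0.000996042) = 0.0316.
z = (0.1091 − 0.1364)/0.0316 = -0.0273/0.0316 = -0.86.
p-value = 2·P(Z > 0.864) ≈ 0.3878; since p > α = 0.1, fail to reject H₀.

z = -0.86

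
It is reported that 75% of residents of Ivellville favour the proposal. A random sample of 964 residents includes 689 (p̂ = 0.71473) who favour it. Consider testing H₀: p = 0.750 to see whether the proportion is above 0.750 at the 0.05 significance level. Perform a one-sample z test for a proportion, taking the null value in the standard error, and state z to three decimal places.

z = -2.529

p̂ = 689/964 ≈ 0.714730.
Under H₀, SE = √(0.75·0.25/964) = √(0.000194502) = 0.013946.
z = (0.714730 − 0.75)/0.013946 = -0.035270/0.013946 = -2.529.
p-value = P(Z > -2.529) ≈ 0.9943; since p > α = 0.05, fail to reject H₀.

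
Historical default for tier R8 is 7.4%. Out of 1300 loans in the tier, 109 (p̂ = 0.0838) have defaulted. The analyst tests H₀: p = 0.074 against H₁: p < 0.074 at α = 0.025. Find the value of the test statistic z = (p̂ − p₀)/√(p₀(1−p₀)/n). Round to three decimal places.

z = 1.356

p̂ = 109/1300 = 0.083846.
Under H₀, SE = √(0.074·0.926/1300) = √(5.27108e-05) = 0.007260.
z = (0.083846 − 0.074)/0.007260 = 0.009846/0.007260 = 1.356.
p-value = P(Z < 1.356) ≈ 0.9125. With α = 0.025, fail to reject H₀.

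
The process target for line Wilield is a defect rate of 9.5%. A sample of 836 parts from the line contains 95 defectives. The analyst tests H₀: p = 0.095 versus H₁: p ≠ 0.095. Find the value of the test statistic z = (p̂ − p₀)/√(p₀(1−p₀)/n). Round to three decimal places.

z = 1.838

p̂ = 95/836 ≈ 0.11364.
Standard error under H₀: √(0.095×0.905/836) = 0.01014.
z = (0.11364 − 0.095)/0.01014 = 0.01864/0.01014 = 1.838.
Two-sided p-value ≈ 2·Φ(−1.838) = 0.0661.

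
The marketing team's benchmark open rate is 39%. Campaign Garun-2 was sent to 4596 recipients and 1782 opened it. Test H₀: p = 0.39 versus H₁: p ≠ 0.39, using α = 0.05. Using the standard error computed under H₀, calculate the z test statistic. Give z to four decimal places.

p̂ = 1782/4596 = 0.3877285.
SE = √(p₀(1−p₀)/n) = √(0.2379/4596) = 0.0071946.
z = (0.3877285 − 0.39)/0.0071946 = -0.0022715/0.0071946 = -0.3157.
p-value = 2·P(Z > 0.316) ≈ 0.7522, so at α = 0.05 we fail to reject H₀.

z = -0.3157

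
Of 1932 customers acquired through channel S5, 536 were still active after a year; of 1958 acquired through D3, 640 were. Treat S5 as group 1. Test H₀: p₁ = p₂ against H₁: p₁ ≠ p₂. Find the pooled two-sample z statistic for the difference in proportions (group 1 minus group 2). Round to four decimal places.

z = -3.3564

p̂₁ = 536/1932 ≈ 0.2774327, p̂₂ = 640/1958 ≈ 0.3268641.
Pooled p̂ = (536+640)/(1932+1958) = 1176/3890 = 0.3023136.
SE = √(p̂(1−p̂)(1/n₁+1/n₂)) = √(0.3023136·0.6976864·0.00102832) = √(0.000216894) = 0.0147273.
z = (0.2774327 − 0.3268641)/0.0147273 = -0.0494314/0.0147273 = -3.3564.
p-value = 2·P(Z > 3.356) ≈ 0.0008.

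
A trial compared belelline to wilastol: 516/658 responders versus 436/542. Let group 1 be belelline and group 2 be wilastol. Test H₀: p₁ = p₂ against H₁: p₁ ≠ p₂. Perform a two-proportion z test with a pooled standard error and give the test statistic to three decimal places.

p̂₁ = 516/658 = 0.784195, p̂₂ = 436/542 = 0.804428.
Pooled p̂ = (516+436)/(658+542) = 952/1200 = 0.793333.
SE = √(p̂(1−p̂)(1/n₁+1/n₂)) = √(0.793333·0.206667·0.00336478) = √(0.000551674) = 0.023488.
z = (0.784195 − 0.804428)/0.023488 = -0.020233/0.023488 = -0.861.
p-value = 2·P(Z > 0.861) ≈ 0.3890.

z = -0.861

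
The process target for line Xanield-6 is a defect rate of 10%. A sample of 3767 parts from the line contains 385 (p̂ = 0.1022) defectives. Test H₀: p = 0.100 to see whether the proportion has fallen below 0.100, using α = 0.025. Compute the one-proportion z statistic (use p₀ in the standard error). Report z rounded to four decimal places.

p̂ = 385/3767 ≈ 0.1022033.
Standard error under H₀: √(0.1×0.9/3767) = 0.0048879.
z = (0.1022033 − 0.1)/0.0048879 = 0.0022033/0.0048879 = 0.4508.
p-value = P(Z < 0.451) ≈ 0.6739. With α = 0.025, fail to reject H₀.

z = 0.4508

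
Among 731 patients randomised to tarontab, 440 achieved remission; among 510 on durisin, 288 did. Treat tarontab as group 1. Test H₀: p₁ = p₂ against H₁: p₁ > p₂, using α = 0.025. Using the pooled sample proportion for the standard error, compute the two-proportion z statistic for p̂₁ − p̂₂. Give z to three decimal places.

p̂₁ = 440/731 ≈ 0.60192, p̂₂ = 288/510 ≈ 0.56471.
Pooled p̂ = (440+288)/(731+510) = 728/1241 = 0.58662.
SE = √(p̂(1−p̂)(1/n₁+1/n₂)) = √(0.58662·0.41338·0.00332877) = √(0.000807215) = 0.02841.
z = (0.60192 − 0.56471)/0.02841 = 0.03721/0.02841 = 1.310.
p-value = P(Z > 1.310) ≈ 0.0952; since p > α = 0.025, fail to reject H₀.

z = 1.310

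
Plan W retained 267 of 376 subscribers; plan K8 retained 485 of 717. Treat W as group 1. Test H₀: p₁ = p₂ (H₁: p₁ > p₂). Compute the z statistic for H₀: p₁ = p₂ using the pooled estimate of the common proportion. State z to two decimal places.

p̂₁ = 267/376 ≈ 0.7101, p̂₂ = 485/717 ≈ 0.6764.
Pooled p̂ = (267+485)/(376+717) = 752/1093 = 0.6880.
SE = √(0.21465 × 0.00405427) = 0.0295.
z = (0.7101 − 0.6764)/0.0295 = 0.0337/0.0295 = 1.14.
p-value = P(Z > 1.142) ≈ 0.1268.

z = 1.14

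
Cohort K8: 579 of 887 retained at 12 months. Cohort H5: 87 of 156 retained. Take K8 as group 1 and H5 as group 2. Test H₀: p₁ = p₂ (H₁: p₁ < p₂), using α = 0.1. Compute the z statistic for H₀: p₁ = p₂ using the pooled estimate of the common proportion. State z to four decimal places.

p̂₁ = 579/887 = 0.652762, p̂₂ = 87/156 = 0.557692.
Pooled p̂ = (579+87)/(887+156) = 666/1043 = 0.638543.
SE = √(p̂(1−p̂)(1/n₁+1/n₂)) = √(0.638543·0.361457·0.00753765) = √(0.00173973) = 0.041710.
z = (0.652762 − 0.557692)/0.041710 = 0.095070/0.041710 = 2.2793.
p-value = P(Z < 2.279) ≈ 0.9887; since p > α = 0.1, fail to reject H₀.

z = 2.2793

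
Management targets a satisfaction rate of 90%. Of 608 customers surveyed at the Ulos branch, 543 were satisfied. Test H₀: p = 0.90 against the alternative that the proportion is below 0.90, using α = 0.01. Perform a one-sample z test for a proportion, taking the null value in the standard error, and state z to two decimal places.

p̂ = 543/608 = 0.8931.
Under H₀, SE = √(0.9·0.1/608) = √(0.000148026) = 0.0122.
z = (0.8931 − 0.9)/0.0122 = -0.0069/0.0122 = -0.57.
p-value = P(Z < -0.568) ≈ 0.2851, so at α = 0.01 we fail to reject H₀.

z = -0.57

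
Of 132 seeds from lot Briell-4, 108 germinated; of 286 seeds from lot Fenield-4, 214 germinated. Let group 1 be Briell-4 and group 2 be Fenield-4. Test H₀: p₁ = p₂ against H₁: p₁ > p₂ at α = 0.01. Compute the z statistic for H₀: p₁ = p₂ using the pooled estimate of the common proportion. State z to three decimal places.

z = 1.580

p̂₁ = 108/132 = 0.81818, p̂₂ = 214/286 = 0.74825.
Pooled p̂ = (108+214)/(132+286) = 322/418 = 0.77033.
SE = √(p̂(1−p̂)(1/n₁+1/n₂)) = √(0.77033·0.22967·0.0110723) = √(0.00195889) = 0.04426.
z = (0.81818 − 0.74825)/0.04426 = 0.06993/0.04426 = 1.580.
p-value = P(Z > 1.580) ≈ 0.0571, so at α = 0.01 we fail to reject H₀.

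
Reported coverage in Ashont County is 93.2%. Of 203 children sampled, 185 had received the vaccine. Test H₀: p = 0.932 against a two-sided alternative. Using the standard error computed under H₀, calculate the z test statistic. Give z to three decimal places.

p̂ = 185/203 = 0.91133.
Under H₀, SE = √(0.932·0.068/203) = √(0.000312197) = 0.01767.
z = (0.91133 − 0.932)/0.01767 = -0.02067/0.01767 = -1.170.
Two-sided p-value ≈ 2·Φ(−1.170) = 0.2421.

z = -1.170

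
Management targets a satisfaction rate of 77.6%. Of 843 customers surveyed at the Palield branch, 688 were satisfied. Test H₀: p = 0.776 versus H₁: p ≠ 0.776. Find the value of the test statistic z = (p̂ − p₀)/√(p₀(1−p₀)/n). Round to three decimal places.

p̂ = 688/843 = 0.81613.
Under H₀, SE = √(0.776·0.224/843) = √(0.000206197) = 0.01436.
z = (0.81613 − 0.776)/0.01436 = 0.04013/0.01436 = 2.795.
p-value = 2·P(Z > 2.795) ≈ 0.0052.

z = 2.795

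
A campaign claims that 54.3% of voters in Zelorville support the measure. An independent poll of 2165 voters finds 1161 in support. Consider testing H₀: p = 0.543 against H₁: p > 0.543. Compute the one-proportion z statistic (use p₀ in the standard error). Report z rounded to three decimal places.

p̂ = 1161/2165 = 0.536259.
Standard error under H₀: √(0.543×0.457/2165) = 0.010706.
z = (0.536259 − 0.543)/0.010706 = -0.006741/0.010706 = -0.630.

z = -0.630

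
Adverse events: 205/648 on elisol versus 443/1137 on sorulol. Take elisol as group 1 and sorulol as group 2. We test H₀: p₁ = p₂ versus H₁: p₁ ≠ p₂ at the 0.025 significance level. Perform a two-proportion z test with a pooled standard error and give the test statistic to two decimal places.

z = -3.10

p̂₁ = 205/648 = 0.31636, p̂₂ = 443/1137 = 0.38962.
Pooled p̂ = (205+443)/(648+1137) = 648/1785 = 0.36303.
SE = √(0.231238 × 0.00242272) = 0.02367.
z = (0.31636 − 0.38962)/0.02367 = -0.07326/0.02367 = -3.10.
p-value = 2·P(Z > 3.095) ≈ 0.0020; since p < α = 0.025, reject H₀.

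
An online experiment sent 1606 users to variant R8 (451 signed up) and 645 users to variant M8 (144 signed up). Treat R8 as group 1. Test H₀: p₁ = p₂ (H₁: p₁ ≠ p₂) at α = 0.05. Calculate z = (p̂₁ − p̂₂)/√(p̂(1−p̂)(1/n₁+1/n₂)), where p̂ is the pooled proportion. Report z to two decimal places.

z = 2.80

p̂₁ = 451/1606 ≈ 0.28082, p̂₂ = 144/645 ≈ 0.22326.
Pooled p̂ = (451+144)/(1606+645) = 595/2251 = 0.26433.
SE = √(p̂(1−p̂)(1/n₁+1/n₂)) = √(0.26433·0.73567·0.00217305) = √(0.000422568) = 0.02056.
z = (0.28082 − 0.22326)/0.02056 = 0.05756/0.02056 = 2.80.
Two-sided p-value ≈ 2·Φ(−2.800) = 0.0051, so at α = 0.05 we reject H₀.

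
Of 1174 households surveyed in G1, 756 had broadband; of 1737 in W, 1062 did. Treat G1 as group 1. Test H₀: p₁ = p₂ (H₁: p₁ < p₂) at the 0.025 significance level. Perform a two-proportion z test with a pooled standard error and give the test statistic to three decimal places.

p̂₁ = 756/1174 = 0.64395, p̂₂ = 1062/1737 = 0.61140.
Pooled p̂ = (756+1062)/(1174+1737) = 1818/2911 = 0.62453.
SE = √(p̂(1−p̂)(1/n₁+1/n₂)) = √(0.62453·0.37547·0.00142749) = √(0.000334737) = 0.01830.
z = (0.64395 − 0.61140)/0.01830 = 0.03255/0.01830 = 1.779.
p-value = P(Z < 1.779) ≈ 0.9624. With α = 0.025, fail to reject H₀.

z = 1.779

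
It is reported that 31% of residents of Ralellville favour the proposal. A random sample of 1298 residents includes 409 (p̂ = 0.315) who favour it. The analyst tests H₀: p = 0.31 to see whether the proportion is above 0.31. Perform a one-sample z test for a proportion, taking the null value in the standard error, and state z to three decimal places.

p̂ = 409/1298 ≈ 0.31510.
SE = √(p₀(1−p₀)/n) = √(0.2139/1298) = 0.01284.
z = (0.31510 − 0.31)/0.01284 = 0.00510/0.01284 = 0.397.
p-value = P(Z > 0.397) ≈ 0.3456.

z = 0.397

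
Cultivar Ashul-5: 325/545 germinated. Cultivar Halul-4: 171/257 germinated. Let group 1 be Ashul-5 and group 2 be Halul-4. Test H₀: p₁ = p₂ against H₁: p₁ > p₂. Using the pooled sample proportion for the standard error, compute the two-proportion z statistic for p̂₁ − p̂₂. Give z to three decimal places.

p̂₁ = 325/545 ≈ 0.59633, p̂₂ = 171/257 ≈ 0.66537.
Pooled p̂ = (325+171)/(545+257) = 496/802 = 0.61845.
SE = √(p̂(1−p̂)(1/n₁+1/n₂)) = √(0.61845·0.38155·0.00572591) = √(0.00135114) = 0.03676.
z = (0.59633 − 0.66537)/0.03676 = -0.06904/0.03676 = -1.878.
p-value = P(Z > -1.878) ≈ 0.9698.

z = -1.878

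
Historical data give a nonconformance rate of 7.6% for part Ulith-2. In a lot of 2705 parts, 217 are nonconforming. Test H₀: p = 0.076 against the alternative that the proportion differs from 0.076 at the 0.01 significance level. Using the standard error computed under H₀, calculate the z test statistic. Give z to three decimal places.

z = 0.829

p̂ = 217/2705 = 0.080222.
Under H₀, SE = √(0.076·0.924/2705) = √(2.59608e-05) = 0.005095.
z = (0.080222 − 0.076)/0.005095 = 0.004222/0.005095 = 0.829.
p-value = 2·P(Z > 0.829) ≈ 0.4073; since p > α = 0.01, fail to reject H₀.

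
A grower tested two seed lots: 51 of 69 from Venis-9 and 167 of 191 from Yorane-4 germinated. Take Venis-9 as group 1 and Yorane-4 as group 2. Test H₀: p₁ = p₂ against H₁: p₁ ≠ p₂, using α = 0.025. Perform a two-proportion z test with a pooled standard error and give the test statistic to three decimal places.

z = -2.616

p̂₁ = 51/69 = 0.73913, p̂₂ = 167/191 = 0.87435.
Pooled p̂ = (51+167)/(69+191) = 218/260 = 0.83846.
SE = √(p̂(1−p̂)(1/n₁+1/n₂)) = √(0.83846·0.16154·0.0197284) = √(0.00267208) = 0.05169.
z = (0.73913 − 0.87435)/0.05169 = -0.13522/0.05169 = -2.616.
Two-sided p-value ≈ 2·Φ(−2.616) = 0.0089; since p < α = 0.025, reject H₀.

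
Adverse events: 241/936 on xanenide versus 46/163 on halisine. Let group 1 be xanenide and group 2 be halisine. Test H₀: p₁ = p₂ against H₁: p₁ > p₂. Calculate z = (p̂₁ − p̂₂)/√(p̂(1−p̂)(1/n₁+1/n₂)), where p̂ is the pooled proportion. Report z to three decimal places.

z = -0.663

p̂₁ = 241/936 = 0.25748, p̂₂ = 46/163 = 0.28221.
Pooled p̂ = (241+46)/(936+163) = 287/1099 = 0.26115.
SE = √(p̂(1−p̂)(1/n₁+1/n₂)) = √(0.26115·0.73885·0.00720335) = √(0.00138988) = 0.03728.
z = (0.25748 − 0.28221)/0.03728 = -0.02473/0.03728 = -0.663.
p-value = P(Z > -0.663) ≈ 0.7464.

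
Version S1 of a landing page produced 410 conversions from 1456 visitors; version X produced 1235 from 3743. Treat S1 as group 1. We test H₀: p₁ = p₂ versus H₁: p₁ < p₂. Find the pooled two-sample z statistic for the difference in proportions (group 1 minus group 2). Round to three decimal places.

z = -3.366

p̂₁ = 410/1456 = 0.281593, p̂₂ = 1235/3743 = 0.329949.
Pooled p̂ = (410+1235)/(1456+3743) = 1645/5199 = 0.316407.
SE = √(p̂(1−p̂)(1/n₁+1/n₂)) = √(0.316407·0.683593·0.000953979) = √(0.000206339) = 0.014365.
z = (0.281593 − 0.329949)/0.014365 = -0.048356/0.014365 = -3.366.
p-value = P(Z < -3.366) ≈ 0.0004.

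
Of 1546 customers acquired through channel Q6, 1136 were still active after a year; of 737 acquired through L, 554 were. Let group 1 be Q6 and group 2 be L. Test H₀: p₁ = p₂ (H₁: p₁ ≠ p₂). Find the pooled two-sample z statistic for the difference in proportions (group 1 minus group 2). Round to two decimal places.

z = -0.86

p̂₁ = 1136/1546 = 0.7348, p̂₂ = 554/737 = 0.7517.
Pooled p̂ = (1136+554)/(1546+737) = 1690/2283 = 0.7403.
SE = √(p̂(1−p̂)(1/n₁+1/n₂)) = √(0.7403·0.2597·0.00200368) = √(0.000385264) = 0.0196.
z = (0.7348 − 0.7517)/0.0196 = -0.0169/0.0196 = -0.86.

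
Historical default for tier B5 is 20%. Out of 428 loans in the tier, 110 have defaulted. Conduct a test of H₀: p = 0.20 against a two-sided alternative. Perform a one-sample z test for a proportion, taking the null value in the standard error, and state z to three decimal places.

z = 2.949

p̂ = 110/428 ≈ 0.25701.
Under H₀, SE = √(0.2·0.8/428) = √(0.000373832) = 0.01933.
z = (0.25701 − 0.2)/0.01933 = 0.05701/0.01933 = 2.949.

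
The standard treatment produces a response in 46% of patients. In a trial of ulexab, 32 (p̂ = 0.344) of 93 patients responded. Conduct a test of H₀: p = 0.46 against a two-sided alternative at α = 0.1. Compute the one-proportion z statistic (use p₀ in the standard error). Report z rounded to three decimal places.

p̂ = 32/93 = 0.34409.
Standard error under H₀: √(0.46×0.54/93) = 0.05168.
z = (0.34409 − 0.46)/0.05168 = -0.11591/0.05168 = -2.243.
Two-sided p-value ≈ 2·Φ(−2.243) = 0.0249, so at α = 0.1 we reject H₀.

z = -2.243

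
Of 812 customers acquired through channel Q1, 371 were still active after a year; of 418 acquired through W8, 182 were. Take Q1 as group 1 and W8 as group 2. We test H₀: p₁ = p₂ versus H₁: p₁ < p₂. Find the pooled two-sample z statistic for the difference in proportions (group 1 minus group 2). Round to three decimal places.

p̂₁ = 371/812 ≈ 0.45690, p̂₂ = 182/418 ≈ 0.43541.
Pooled p̂ = (371+182)/(812+418) = 553/1230 = 0.44959.
SE = √(0.247459 × 0.00362387) = 0.02995.
z = (0.45690 − 0.43541)/0.02995 = 0.02149/0.02995 = 0.718.

z = 0.718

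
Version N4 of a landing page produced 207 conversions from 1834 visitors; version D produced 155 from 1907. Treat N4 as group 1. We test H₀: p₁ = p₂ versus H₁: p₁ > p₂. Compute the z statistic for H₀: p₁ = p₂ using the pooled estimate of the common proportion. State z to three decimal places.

z = 3.267

p̂₁ = 207/1834 = 0.11287, p̂₂ = 155/1907 = 0.08128.
Pooled p̂ = (207+155)/(1834+1907) = 362/3741 = 0.09677.
SE = √(p̂(1−p̂)(1/n₁+1/n₂)) = √(0.09677·0.90323·0.00106964) = √(9.34887e-05) = 0.00967.
z = (0.11287 − 0.08128)/0.00967 = 0.03159/0.00967 = 3.267.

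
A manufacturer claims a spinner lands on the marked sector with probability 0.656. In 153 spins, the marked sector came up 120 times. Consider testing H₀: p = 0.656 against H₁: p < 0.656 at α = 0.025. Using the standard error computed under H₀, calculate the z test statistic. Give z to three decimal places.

p̂ = 120/153 ≈ 0.78431.
SE = √(p₀(1−p₀)/n) = √(0.22566/153) = 0.03840.
z = (0.78431 − 0.656)/0.03840 = 0.12831/0.03840 = 3.341.
p-value = P(Z < 3.341) ≈ 0.9996. With α = 0.025, fail to reject H₀.

z = 3.341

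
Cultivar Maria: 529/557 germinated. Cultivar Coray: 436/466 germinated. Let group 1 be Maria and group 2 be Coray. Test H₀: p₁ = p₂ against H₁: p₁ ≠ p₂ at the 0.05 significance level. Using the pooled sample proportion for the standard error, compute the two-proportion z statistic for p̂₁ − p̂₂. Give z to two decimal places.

z = 0.97

p̂₁ = 529/557 ≈ 0.9497, p̂₂ = 436/466 ≈ 0.9356.
Pooled p̂ = (529+436)/(557+466) = 965/1023 = 0.9433.
SE = √(p̂(1−p̂)(1/n₁+1/n₂)) = √(0.9433·0.0567·0.00394125) = √(0.000210784) = 0.0145.
z = (0.9497 − 0.9356)/0.0145 = 0.0141/0.0145 = 0.97.
Two-sided p-value ≈ 2·Φ(−0.972) = 0.3312. With α = 0.05, fail to reject H₀.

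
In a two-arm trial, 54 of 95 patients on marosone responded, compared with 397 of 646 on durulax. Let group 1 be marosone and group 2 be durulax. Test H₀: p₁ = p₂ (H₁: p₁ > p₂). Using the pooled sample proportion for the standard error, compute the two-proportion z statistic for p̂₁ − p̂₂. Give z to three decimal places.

z = -0.860

p̂₁ = 54/95 = 0.56842, p̂₂ = 397/646 = 0.61455.
Pooled p̂ = (54+397)/(95+646) = 451/741 = 0.60864.
SE = √(0.238198 × 0.0120743) = 0.05363.
z = (0.56842 − 0.61455)/0.05363 = -0.04613/0.05363 = -0.860.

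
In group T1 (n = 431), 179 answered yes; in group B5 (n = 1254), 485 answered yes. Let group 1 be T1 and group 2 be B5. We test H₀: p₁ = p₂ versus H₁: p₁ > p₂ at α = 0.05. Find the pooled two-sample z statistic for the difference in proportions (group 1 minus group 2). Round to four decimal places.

z = 1.0464

p̂₁ = 179/431 = 0.415313, p̂₂ = 485/1254 = 0.386762.
Pooled p̂ = (179+485)/(431+1254) = 664/1685 = 0.394065.
SE = √(p̂(1−p̂)(1/n₁+1/n₂)) = √(0.394065·0.605935·0.00311763) = √(0.000744422) = 0.027284.
z = (0.415313 − 0.386762)/0.027284 = 0.028551/0.027284 = 1.0464.
p-value = P(Z > 1.046) ≈ 0.1477, so at α = 0.05 we fail to reject H₀.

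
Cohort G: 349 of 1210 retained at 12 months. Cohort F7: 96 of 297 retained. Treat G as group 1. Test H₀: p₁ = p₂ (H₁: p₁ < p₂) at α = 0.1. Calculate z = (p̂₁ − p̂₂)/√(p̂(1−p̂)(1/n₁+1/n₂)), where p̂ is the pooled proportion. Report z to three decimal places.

z = -1.178

p̂₁ = 349/1210 = 0.28843, p̂₂ = 96/297 = 0.32323.
Pooled p̂ = (349+96)/(1210+297) = 445/1507 = 0.29529.
SE = √(p̂(1−p̂)(1/n₁+1/n₂)) = √(0.29529·0.70471·0.00419345) = √(0.000872629) = 0.02954.
z = (0.28843 − 0.32323)/0.02954 = -0.03480/0.02954 = -1.178.
p-value = P(Z < -1.178) ≈ 0.1194; since p > α = 0.1, fail to reject H₀.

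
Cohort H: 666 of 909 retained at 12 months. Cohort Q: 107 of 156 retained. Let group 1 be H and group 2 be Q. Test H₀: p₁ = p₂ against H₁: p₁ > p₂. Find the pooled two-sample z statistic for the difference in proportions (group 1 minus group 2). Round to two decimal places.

z = 1.21

p̂₁ = 666/909 ≈ 0.7327, p̂₂ = 107/156 ≈ 0.6859.
Pooled p̂ = (666+107)/(909+156) = 773/1065 = 0.7258.
SE = √(p̂(1−p̂)(1/n₁+1/n₂)) = √(0.7258·0.2742·0.00751037) = √(0.0014946) = 0.0387.
z = (0.7327 − 0.6859)/0.0387 = 0.0468/0.0387 = 1.21.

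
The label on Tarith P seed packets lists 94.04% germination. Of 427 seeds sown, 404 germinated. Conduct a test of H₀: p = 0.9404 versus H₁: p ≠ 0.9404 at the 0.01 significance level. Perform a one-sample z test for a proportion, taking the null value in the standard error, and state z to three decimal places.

p̂ = 404/427 = 0.94614.
Under H₀, SE = √(0.9404·0.0596/427) = √(0.00013126) = 0.01146.
z = (0.94614 − 0.9404)/0.01146 = 0.00574/0.01146 = 0.501.
Two-sided p-value ≈ 2·Φ(−0.501) = 0.6166; since p > α = 0.01, fail to reject H₀.

z = 0.501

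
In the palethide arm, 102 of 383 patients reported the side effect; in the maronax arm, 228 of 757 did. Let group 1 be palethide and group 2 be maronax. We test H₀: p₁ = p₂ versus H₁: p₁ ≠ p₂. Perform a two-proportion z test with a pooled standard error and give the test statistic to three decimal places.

p̂₁ = 102/383 = 0.26632, p̂₂ = 228/757 = 0.30119.
Pooled p̂ = (102+228)/(383+757) = 330/1140 = 0.28947.
SE = √(0.205679 × 0.00393197) = 0.02844.
z = (0.26632 − 0.30119)/0.02844 = -0.03487/0.02844 = -1.226.
p-value = 2·P(Z > 1.226) ≈ 0.2201.

z = -1.226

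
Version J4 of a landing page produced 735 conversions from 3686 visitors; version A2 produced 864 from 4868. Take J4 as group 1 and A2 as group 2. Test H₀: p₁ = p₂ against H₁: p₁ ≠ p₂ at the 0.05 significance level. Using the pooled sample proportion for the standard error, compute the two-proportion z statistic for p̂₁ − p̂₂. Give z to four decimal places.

p̂₁ = 735/3686 = 0.1994031, p̂₂ = 864/4868 = 0.1774856.
Pooled p̂ = (735+864)/(3686+4868) = 1599/8554 = 0.1869301.
SE = √(0.151987 × 0.00047672) = 0.0085121.
z = (0.1994031 − 0.1774856)/0.0085121 = 0.0219175/0.0085121 = 2.5749.
Two-sided p-value ≈ 2·Φ(−2.575) = 0.0100. With α = 0.05, reject H₀.

z = 2.5749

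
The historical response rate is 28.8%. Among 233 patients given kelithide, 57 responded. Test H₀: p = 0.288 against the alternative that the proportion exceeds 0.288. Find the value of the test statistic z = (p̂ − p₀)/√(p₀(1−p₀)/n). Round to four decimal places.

p̂ = 57/233 ≈ 0.244635.
Under H₀, SE = √(0.288·0.712/233) = √(0.000880069) = 0.029666.
z = (0.244635 − 0.288)/0.029666 = -0.043365/0.029666 = -1.4618.
p-value = P(Z > -1.462) ≈ 0.9281.

z = -1.4618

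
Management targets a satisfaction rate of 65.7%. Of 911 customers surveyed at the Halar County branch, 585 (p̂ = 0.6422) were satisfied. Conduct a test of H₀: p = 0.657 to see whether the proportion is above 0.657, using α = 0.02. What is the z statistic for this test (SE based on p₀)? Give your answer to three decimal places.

p̂ = 585/911 = 0.64215.
SE = √(p₀(1−p₀)/n) = √(0.22535/911) = 0.01573.
z = (0.64215 − 0.657)/0.01573 = -0.01485/0.01573 = -0.944.
p-value = P(Z > -0.944) ≈ 0.8274; since p > α = 0.02, fail to reject H₀.

z = -0.944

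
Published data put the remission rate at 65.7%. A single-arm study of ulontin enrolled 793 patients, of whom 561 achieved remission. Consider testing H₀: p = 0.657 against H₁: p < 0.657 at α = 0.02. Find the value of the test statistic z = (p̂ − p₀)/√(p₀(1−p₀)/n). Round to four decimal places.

z = 2.9921

p̂ = 561/793 = 0.7074401.
Under H₀, SE = √(0.657·0.343/793) = √(0.000284175) = 0.0168575.
z = (0.7074401 − 0.657)/0.0168575 = 0.0504401/0.0168575 = 2.9921.
p-value = P(Z < 2.992) ≈ 0.9986; since p > α = 0.02, fail to reject H₀.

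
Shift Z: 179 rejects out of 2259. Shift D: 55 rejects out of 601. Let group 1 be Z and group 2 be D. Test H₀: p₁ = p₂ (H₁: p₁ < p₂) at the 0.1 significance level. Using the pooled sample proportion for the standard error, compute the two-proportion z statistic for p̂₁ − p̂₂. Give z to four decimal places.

z = -0.9758

p̂₁ = 179/2259 = 0.079239, p̂₂ = 55/601 = 0.091514.
Pooled p̂ = (179+55)/(2259+601) = 234/2860 = 0.081818.
SE = √(0.075124 × 0.00210657) = 0.012580.
z = (0.079239 − 0.091514)/0.012580 = -0.012275/0.012580 = -0.9758.
p-value = P(Z < -0.976) ≈ 0.1646, so at α = 0.1 we fail to reject H₀.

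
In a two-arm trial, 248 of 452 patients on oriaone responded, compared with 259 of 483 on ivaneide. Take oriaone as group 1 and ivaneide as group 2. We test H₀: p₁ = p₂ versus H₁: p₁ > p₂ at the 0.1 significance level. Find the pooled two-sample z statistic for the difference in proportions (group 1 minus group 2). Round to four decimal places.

p̂₁ = 248/452 ≈ 0.548673, p̂₂ = 259/483 ≈ 0.536232.
Pooled p̂ = (248+259)/(452+483) = 507/935 = 0.542246.
SE = √(p̂(1−p̂)(1/n₁+1/n₂)) = √(0.542246·0.457754·0.00428278) = √(0.00106305) = 0.032604.
z = (0.548673 − 0.536232)/0.032604 = 0.012441/0.032604 = 0.3816.
p-value = P(Z > 0.382) ≈ 0.3514; since p > α = 0.1, fail to reject H₀.

z = 0.3816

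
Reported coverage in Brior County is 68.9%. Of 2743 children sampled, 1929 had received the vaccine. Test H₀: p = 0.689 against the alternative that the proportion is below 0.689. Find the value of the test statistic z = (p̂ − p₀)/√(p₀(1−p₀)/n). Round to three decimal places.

p̂ = 1929/2743 = 0.703245.
Under H₀, SE = √(0.689·0.311/2743) = √(7.81185e-05) = 0.008838.
z = (0.703245 − 0.689)/0.008838 = 0.014245/0.008838 = 1.612.
p-value = P(Z < 1.612) ≈ 0.9465.

z = 1.612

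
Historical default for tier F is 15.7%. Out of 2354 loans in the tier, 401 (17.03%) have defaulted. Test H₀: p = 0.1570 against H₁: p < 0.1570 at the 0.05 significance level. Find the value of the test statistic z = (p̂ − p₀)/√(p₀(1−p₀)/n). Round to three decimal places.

z = 1.780

p̂ = 401/2354 ≈ 0.17035.
Under H₀, SE = √(0.157·0.843/2354) = √(5.62239e-05) = 0.00750.
z = (0.17035 − 0.157)/0.00750 = 0.01335/0.00750 = 1.780.
p-value = P(Z < 1.780) ≈ 0.9625; since p > α = 0.05, fail to reject H₀.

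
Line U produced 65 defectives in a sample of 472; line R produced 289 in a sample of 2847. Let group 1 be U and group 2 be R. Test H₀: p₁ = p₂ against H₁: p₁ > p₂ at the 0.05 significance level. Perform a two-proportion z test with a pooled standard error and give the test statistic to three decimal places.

p̂₁ = 65/472 = 0.13771, p̂₂ = 289/2847 = 0.10151.
Pooled p̂ = (65+289)/(472+2847) = 354/3319 = 0.10666.
SE = √(p̂(1−p̂)(1/n₁+1/n₂)) = √(0.10666·0.89334·0.00246989) = √(0.000235338) = 0.01534.
z = (0.13771 − 0.10151)/0.01534 = 0.03620/0.01534 = 2.360.
p-value = P(Z > 2.360) ≈ 0.0091. With α = 0.05, reject H₀.

z = 2.360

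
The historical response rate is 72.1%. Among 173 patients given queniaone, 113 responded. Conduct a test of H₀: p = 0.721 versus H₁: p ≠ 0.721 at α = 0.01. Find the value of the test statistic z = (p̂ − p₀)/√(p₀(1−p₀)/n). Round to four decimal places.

p̂ = 113/173 ≈ 0.653179.
Standard error under H₀: √(0.721×0.279/173) = 0.034099.
z = (0.653179 − 0.721)/0.034099 = -0.067821/0.034099 = -1.9889.
p-value = 2·P(Z > 1.989) ≈ 0.0467; since p > α = 0.01, fail to reject H₀.

z = -1.9889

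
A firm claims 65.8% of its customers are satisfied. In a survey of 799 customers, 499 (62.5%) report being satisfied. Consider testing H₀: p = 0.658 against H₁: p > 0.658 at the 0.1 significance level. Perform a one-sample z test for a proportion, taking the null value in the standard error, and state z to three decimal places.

p̂ = 499/799 ≈ 0.624531.
Standard error under H₀: √(0.658×0.342/799) = 0.016782.
z = (0.624531 − 0.658)/0.016782 = -0.033469/0.016782 = -1.994.
p-value = P(Z > -1.994) ≈ 0.9769, so at α = 0.1 we fail to reject H₀.

z = -1.994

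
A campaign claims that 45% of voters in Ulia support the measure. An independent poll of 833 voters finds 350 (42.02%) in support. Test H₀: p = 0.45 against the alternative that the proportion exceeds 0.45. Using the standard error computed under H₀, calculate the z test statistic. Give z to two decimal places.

p̂ = 350/833 ≈ 0.4202.
Standard error under H₀: √(0.45×0.55/833) = 0.0172.
z = (0.4202 − 0.45)/0.0172 = -0.0298/0.0172 = -1.73.

z = -1.73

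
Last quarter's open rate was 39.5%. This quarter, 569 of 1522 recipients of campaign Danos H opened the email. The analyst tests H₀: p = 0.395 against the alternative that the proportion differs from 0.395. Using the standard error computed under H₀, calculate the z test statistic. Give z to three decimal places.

z = -1.688

p̂ = 569/1522 = 0.37385.
SE = √(p₀(1−p₀)/n) = √(0.23897/1522) = 0.01253.
z = (0.37385 − 0.395)/0.01253 = -0.02115/0.01253 = -1.688.
Two-sided p-value ≈ 2·Φ(−1.688) = 0.0914.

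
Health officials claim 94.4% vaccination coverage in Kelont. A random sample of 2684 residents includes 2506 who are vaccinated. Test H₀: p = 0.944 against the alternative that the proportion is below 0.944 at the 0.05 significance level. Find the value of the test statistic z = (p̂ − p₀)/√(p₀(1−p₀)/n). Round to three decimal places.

z = -2.325

p̂ = 2506/2684 ≈ 0.933681.
SE = √(p₀(1−p₀)/n) = √(0.052864/2684) = 0.004438.
z = (0.933681 − 0.944)/0.004438 = -0.010319/0.004438 = -2.325.
p-value = P(Z < -2.325) ≈ 0.0100, so at α = 0.05 we reject H₀.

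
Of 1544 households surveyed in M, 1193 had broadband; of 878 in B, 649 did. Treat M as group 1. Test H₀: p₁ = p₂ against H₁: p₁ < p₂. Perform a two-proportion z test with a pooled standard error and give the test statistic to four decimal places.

p̂₁ = 1193/1544 ≈ 0.7726684, p̂₂ = 649/878 ≈ 0.7391800.
Pooled p̂ = (1193+649)/(1544+878) = 1842/2422 = 0.7605285.
SE = √(p̂(1−p̂)(1/n₁+1/n₂)) = √(0.7605285·0.2394715·0.00178662) = √(0.000325388) = 0.0180385.
z = (0.7726684 − 0.7391800)/0.0180385 = 0.0334884/0.0180385 = 1.8565.

z = 1.8565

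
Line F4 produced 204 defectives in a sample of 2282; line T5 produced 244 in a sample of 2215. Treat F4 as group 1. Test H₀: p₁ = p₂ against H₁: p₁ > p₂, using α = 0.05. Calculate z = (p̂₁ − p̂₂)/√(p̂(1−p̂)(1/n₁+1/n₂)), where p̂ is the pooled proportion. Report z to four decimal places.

p̂₁ = 204/2282 ≈ 0.0893953, p̂₂ = 244/2215 ≈ 0.1101580.
Pooled p̂ = (204+244)/(2282+2215) = 448/4497 = 0.0996220.
SE = √(0.0896974 × 0.000889679) = 0.0089332.
z = (0.0893953 − 0.1101580)/0.0089332 = -0.0207627/0.0089332 = -2.3242.
p-value = P(Z > -2.324) ≈ 0.9899; since p > α = 0.05, fail to reject H₀.

z = -2.3242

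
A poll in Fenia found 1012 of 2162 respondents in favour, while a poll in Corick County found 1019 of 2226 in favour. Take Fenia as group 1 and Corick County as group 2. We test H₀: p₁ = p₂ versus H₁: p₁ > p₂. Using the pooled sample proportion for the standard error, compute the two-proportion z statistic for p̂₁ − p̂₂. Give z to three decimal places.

p̂₁ = 1012/2162 = 0.46809, p̂₂ = 1019/2226 = 0.45777.
Pooled p̂ = (1012+1019)/(2162+2226) = 2031/4388 = 0.46285.
SE = √(p̂(1−p̂)(1/n₁+1/n₂)) = √(0.46285·0.53715·0.000911771) = √(0.000226685) = 0.01506.
z = (0.46809 − 0.45777)/0.01506 = 0.01032/0.01506 = 0.685.
p-value = P(Z > 0.685) ≈ 0.2467.

z = 0.685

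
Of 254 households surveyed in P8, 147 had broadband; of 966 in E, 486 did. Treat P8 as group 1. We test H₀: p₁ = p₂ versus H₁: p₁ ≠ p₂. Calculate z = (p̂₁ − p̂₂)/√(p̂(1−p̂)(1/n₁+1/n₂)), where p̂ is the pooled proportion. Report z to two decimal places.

p̂₁ = 147/254 ≈ 0.5787, p̂₂ = 486/966 ≈ 0.5031.
Pooled p̂ = (147+486)/(254+966) = 633/1220 = 0.5189.
SE = √(p̂(1−p̂)(1/n₁+1/n₂)) = √(0.5189·0.4811·0.0049722) = √(0.00124128) = 0.0352.
z = (0.5787 − 0.5031)/0.0352 = 0.0756/0.0352 = 2.15.
Two-sided p-value ≈ 2·Φ(−2.147) = 0.0318.

z = 2.15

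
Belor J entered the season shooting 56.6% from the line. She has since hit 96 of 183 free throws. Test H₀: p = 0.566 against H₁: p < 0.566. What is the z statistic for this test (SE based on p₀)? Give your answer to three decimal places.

z = -1.130

p̂ = 96/183 ≈ 0.52459.
Standard error under H₀: √(0.566×0.434/183) = 0.03664.
z = (0.52459 − 0.566)/0.03664 = -0.04141/0.03664 = -1.130.
p-value = P(Z < -1.130) ≈ 0.1292.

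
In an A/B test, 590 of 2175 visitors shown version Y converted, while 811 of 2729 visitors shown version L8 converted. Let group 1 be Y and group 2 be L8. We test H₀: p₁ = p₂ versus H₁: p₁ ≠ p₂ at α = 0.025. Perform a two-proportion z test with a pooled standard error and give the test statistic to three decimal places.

z = -1.996

p̂₁ = 590/2175 = 0.271264, p̂₂ = 811/2729 = 0.297178.
Pooled p̂ = (590+811)/(2175+2729) = 1401/4904 = 0.285685.
SE = √(p̂(1−p̂)(1/n₁+1/n₂)) = √(0.285685·0.714315·0.000826205) = √(0.000168603) = 0.012985.
z = (0.271264 − 0.297178)/0.012985 = -0.025914/0.012985 = -1.996.
p-value = 2·P(Z > 1.996) ≈ 0.0460; since p > α = 0.025, fail to reject H₀.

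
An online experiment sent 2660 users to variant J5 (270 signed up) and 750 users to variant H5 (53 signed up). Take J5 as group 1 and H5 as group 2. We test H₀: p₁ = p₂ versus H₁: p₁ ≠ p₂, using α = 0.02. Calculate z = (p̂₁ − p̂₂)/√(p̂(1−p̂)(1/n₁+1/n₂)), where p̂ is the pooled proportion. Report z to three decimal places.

z = 2.547

p̂₁ = 270/2660 ≈ 0.101504, p̂₂ = 53/750 ≈ 0.070667.
Pooled p̂ = (270+53)/(2660+750) = 323/3410 = 0.094721.
SE = √(0.0857493 × 0.00170927) = 0.012107.
z = (0.101504 − 0.070667)/0.012107 = 0.030837/0.012107 = 2.547.
p-value = 2·P(Z > 2.547) ≈ 0.0109; since p < α = 0.02, reject H₀.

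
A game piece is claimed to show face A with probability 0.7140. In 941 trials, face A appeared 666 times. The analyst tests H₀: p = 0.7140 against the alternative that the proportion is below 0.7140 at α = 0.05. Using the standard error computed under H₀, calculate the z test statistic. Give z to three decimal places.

p̂ = 666/941 ≈ 0.70776.
Standard error under H₀: √(0.714×0.286/941) = 0.01473.
z = (0.70776 − 0.714)/0.01473 = -0.00624/0.01473 = -0.424.
p-value = P(Z < -0.424) ≈ 0.3359; since p > α = 0.05, fail to reject H₀.

z = -0.424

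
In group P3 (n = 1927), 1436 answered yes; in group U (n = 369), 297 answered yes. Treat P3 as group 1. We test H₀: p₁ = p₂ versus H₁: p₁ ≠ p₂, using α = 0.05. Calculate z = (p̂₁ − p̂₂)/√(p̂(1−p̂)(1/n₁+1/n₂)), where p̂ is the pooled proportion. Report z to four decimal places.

p̂₁ = 1436/1927 ≈ 0.745200, p̂₂ = 297/369 ≈ 0.804878.
Pooled p̂ = (1436+297)/(1927+369) = 1733/2296 = 0.754791.
SE = √(0.185082 × 0.00322897) = 0.024446.
z = (0.745200 − 0.804878)/0.024446 = -0.059678/0.024446 = -2.4412.
p-value = 2·P(Z > 2.441) ≈ 0.0146; since p < α = 0.05, reject H₀.

z = -2.4412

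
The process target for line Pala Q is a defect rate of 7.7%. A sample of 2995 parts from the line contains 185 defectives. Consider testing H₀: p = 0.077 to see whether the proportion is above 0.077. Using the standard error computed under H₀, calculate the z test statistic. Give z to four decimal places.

z = -3.1265

p̂ = 185/2995 ≈ 0.06176962.
Under H₀, SE = √(0.077·0.923/2995) = √(2.37299e-05) = 0.00487133.
z = (0.06176962 − 0.077)/0.00487133 = -0.01523038/0.00487133 = -3.1265.
p-value = P(Z > -3.127) ≈ 0.9991.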